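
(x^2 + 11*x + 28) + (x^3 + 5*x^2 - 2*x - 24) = x^3 + 6*x^2 + 9*x + 4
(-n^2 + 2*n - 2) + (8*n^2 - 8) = 7*n^2 + 2*n - 10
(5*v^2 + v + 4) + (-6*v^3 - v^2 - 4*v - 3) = -6*v^3 + 4*v^2 - 3*v + 1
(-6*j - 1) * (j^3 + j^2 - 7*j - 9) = -6*j^4 - 7*j^3 + 41*j^2 + 61*j + 9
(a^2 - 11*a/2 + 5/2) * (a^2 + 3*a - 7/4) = a^4 - 5*a^3/2 - 63*a^2/4 + 137*a/8 - 35/8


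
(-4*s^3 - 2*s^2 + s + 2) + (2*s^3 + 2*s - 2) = -2*s^3 - 2*s^2 + 3*s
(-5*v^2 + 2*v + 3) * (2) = -10*v^2 + 4*v + 6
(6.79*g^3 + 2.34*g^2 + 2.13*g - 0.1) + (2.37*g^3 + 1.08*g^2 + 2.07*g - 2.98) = 9.16*g^3 + 3.42*g^2 + 4.2*g - 3.08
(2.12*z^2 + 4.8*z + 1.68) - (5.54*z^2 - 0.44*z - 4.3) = -3.42*z^2 + 5.24*z + 5.98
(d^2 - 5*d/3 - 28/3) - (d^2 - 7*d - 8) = 16*d/3 - 4/3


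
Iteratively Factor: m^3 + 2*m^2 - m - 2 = (m + 2)*(m^2 - 1) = (m - 1)*(m + 2)*(m + 1)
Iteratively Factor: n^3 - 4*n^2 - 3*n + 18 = (n + 2)*(n^2 - 6*n + 9) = (n - 3)*(n + 2)*(n - 3)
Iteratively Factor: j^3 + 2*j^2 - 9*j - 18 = (j + 2)*(j^2 - 9) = (j + 2)*(j + 3)*(j - 3)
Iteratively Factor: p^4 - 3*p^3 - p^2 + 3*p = (p - 1)*(p^3 - 2*p^2 - 3*p) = (p - 3)*(p - 1)*(p^2 + p) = (p - 3)*(p - 1)*(p + 1)*(p)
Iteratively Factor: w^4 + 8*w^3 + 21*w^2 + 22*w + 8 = (w + 4)*(w^3 + 4*w^2 + 5*w + 2) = (w + 2)*(w + 4)*(w^2 + 2*w + 1) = (w + 1)*(w + 2)*(w + 4)*(w + 1)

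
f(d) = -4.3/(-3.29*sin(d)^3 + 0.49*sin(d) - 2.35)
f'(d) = -4.3*(9.87*sin(d)^2*cos(d) - 0.49*cos(d))/(-3.29*sin(d)^3 + 0.49*sin(d) - 2.35)^2 = (2.107 - 42.441*sin(d)^2)*cos(d)/(3.29*sin(d)^3 - 0.49*sin(d) + 2.35)^2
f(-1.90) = 166.97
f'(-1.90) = 17499.22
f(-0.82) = 3.02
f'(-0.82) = -6.94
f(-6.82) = 1.99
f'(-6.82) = -1.66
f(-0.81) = 2.96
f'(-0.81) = -6.57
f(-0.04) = 1.81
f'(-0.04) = 0.36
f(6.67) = 1.84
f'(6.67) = -0.66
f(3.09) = 1.85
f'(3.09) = -0.37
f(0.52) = 1.71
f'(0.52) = -1.15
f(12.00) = 2.04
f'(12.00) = -1.93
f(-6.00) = 1.88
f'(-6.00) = -0.22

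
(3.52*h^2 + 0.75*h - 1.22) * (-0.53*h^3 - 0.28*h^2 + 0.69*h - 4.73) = -1.8656*h^5 - 1.3831*h^4 + 2.8654*h^3 - 15.7905*h^2 - 4.3893*h + 5.7706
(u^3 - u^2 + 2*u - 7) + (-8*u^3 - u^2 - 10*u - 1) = -7*u^3 - 2*u^2 - 8*u - 8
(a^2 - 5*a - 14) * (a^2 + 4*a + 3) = a^4 - a^3 - 31*a^2 - 71*a - 42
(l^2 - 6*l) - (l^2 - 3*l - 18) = 18 - 3*l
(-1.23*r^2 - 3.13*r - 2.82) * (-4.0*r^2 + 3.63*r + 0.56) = 4.92*r^4 + 8.0551*r^3 - 0.7707*r^2 - 11.9894*r - 1.5792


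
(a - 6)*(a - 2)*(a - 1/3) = a^3 - 25*a^2/3 + 44*a/3 - 4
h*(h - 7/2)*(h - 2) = h^3 - 11*h^2/2 + 7*h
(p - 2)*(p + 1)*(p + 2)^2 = p^4 + 3*p^3 - 2*p^2 - 12*p - 8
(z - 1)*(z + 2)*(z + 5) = z^3 + 6*z^2 + 3*z - 10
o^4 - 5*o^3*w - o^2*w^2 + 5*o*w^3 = o*(o - 5*w)*(o - w)*(o + w)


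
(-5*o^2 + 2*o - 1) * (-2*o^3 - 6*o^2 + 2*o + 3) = 10*o^5 + 26*o^4 - 20*o^3 - 5*o^2 + 4*o - 3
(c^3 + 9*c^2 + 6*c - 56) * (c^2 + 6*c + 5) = c^5 + 15*c^4 + 65*c^3 + 25*c^2 - 306*c - 280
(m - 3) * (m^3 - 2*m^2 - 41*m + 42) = m^4 - 5*m^3 - 35*m^2 + 165*m - 126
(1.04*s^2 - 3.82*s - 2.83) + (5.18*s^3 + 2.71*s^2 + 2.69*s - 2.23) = 5.18*s^3 + 3.75*s^2 - 1.13*s - 5.06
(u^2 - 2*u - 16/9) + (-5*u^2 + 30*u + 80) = -4*u^2 + 28*u + 704/9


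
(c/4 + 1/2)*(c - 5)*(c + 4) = c^3/4 + c^2/4 - 11*c/2 - 10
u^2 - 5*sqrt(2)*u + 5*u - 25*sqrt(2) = (u + 5)*(u - 5*sqrt(2))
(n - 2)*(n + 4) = n^2 + 2*n - 8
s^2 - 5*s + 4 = (s - 4)*(s - 1)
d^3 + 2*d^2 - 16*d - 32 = (d - 4)*(d + 2)*(d + 4)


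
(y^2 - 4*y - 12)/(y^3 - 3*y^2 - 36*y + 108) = (y + 2)/(y^2 + 3*y - 18)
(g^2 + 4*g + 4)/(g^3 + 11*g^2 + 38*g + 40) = (g + 2)/(g^2 + 9*g + 20)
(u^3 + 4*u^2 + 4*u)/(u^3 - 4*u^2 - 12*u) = (u + 2)/(u - 6)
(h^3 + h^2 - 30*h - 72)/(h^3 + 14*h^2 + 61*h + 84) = (h - 6)/(h + 7)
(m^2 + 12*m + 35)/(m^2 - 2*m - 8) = (m^2 + 12*m + 35)/(m^2 - 2*m - 8)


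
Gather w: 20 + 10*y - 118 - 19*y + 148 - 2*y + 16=66 - 11*y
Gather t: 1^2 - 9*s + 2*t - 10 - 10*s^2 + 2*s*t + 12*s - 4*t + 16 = -10*s^2 + 3*s + t*(2*s - 2) + 7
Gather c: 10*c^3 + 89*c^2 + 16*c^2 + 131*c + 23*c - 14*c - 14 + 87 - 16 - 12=10*c^3 + 105*c^2 + 140*c + 45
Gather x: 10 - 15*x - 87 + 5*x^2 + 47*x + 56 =5*x^2 + 32*x - 21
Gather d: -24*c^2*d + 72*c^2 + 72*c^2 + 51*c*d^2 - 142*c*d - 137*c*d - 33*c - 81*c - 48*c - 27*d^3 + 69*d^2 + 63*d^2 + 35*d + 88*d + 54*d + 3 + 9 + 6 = 144*c^2 - 162*c - 27*d^3 + d^2*(51*c + 132) + d*(-24*c^2 - 279*c + 177) + 18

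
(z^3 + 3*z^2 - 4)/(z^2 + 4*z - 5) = (z^2 + 4*z + 4)/(z + 5)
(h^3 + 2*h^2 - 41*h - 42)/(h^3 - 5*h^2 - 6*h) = (h + 7)/h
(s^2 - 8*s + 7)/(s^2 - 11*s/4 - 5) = 4*(-s^2 + 8*s - 7)/(-4*s^2 + 11*s + 20)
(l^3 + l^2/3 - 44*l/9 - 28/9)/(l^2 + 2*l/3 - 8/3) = (9*l^2 - 15*l - 14)/(3*(3*l - 4))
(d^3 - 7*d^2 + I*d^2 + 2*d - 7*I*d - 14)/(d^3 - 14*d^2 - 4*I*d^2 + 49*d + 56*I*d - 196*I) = (d^2 + I*d + 2)/(d^2 - d*(7 + 4*I) + 28*I)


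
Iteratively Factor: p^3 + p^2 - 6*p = (p)*(p^2 + p - 6) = p*(p + 3)*(p - 2)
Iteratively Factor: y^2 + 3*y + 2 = (y + 2)*(y + 1)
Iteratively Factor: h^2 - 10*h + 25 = (h - 5)*(h - 5)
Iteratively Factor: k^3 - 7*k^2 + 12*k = (k - 4)*(k^2 - 3*k) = (k - 4)*(k - 3)*(k)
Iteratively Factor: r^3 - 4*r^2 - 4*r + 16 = (r - 4)*(r^2 - 4) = (r - 4)*(r - 2)*(r + 2)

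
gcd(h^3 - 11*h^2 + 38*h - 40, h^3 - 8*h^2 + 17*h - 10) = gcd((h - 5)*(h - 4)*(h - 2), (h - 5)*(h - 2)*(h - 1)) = h^2 - 7*h + 10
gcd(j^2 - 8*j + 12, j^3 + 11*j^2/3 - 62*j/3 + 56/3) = j - 2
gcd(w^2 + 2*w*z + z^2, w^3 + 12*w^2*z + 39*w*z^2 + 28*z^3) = w + z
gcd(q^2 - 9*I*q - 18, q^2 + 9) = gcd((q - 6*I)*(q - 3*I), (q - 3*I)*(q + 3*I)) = q - 3*I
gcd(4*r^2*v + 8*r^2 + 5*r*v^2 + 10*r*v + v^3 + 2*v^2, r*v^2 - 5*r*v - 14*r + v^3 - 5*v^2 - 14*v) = r*v + 2*r + v^2 + 2*v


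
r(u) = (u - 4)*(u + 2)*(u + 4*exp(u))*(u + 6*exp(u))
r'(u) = (u - 4)*(u + 2)*(u + 4*exp(u))*(6*exp(u) + 1) + (u - 4)*(u + 2)*(u + 6*exp(u))*(4*exp(u) + 1) + (u - 4)*(u + 4*exp(u))*(u + 6*exp(u)) + (u + 2)*(u + 4*exp(u))*(u + 6*exp(u)) = 10*u^3*exp(u) + 4*u^3 + 48*u^2*exp(2*u) + 10*u^2*exp(u) - 6*u^2 - 48*u*exp(2*u) - 120*u*exp(u) - 16*u - 432*exp(2*u) - 80*exp(u)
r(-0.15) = -126.76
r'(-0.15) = -364.85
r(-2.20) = 3.34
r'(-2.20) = -23.63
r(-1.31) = 0.26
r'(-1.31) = 0.19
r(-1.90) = -0.77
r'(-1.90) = -5.17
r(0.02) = -202.47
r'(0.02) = -534.99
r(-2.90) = 42.77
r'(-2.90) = -95.33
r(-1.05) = -1.76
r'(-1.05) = -18.79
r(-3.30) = 92.11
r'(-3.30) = -153.53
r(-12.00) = 23039.88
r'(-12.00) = -7584.09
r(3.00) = -51469.29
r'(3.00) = -59694.59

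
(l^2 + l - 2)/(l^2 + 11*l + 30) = (l^2 + l - 2)/(l^2 + 11*l + 30)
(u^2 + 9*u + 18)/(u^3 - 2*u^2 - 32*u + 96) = (u + 3)/(u^2 - 8*u + 16)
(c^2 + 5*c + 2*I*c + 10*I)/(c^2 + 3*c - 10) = (c + 2*I)/(c - 2)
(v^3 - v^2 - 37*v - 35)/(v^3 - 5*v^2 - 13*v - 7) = (v + 5)/(v + 1)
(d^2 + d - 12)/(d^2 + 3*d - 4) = (d - 3)/(d - 1)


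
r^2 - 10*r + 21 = (r - 7)*(r - 3)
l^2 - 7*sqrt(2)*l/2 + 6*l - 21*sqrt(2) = (l + 6)*(l - 7*sqrt(2)/2)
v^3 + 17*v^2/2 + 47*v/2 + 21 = (v + 2)*(v + 3)*(v + 7/2)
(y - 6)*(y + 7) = y^2 + y - 42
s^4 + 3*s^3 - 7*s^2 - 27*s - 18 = (s - 3)*(s + 1)*(s + 2)*(s + 3)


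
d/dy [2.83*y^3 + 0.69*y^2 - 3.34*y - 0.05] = 8.49*y^2 + 1.38*y - 3.34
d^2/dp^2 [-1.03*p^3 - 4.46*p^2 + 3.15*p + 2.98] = -6.18*p - 8.92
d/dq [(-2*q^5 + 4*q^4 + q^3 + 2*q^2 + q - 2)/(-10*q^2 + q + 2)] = 2*(30*q^6 - 44*q^5 - 9*q^4 + 17*q^3 + 9*q^2 - 16*q + 2)/(100*q^4 - 20*q^3 - 39*q^2 + 4*q + 4)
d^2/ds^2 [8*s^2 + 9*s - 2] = 16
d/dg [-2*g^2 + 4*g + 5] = 4 - 4*g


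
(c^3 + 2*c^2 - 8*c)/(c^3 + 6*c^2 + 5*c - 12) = c*(c - 2)/(c^2 + 2*c - 3)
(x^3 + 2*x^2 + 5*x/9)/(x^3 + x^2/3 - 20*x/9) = (3*x + 1)/(3*x - 4)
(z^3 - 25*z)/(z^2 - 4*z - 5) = z*(z + 5)/(z + 1)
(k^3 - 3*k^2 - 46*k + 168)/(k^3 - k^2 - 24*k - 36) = (k^2 + 3*k - 28)/(k^2 + 5*k + 6)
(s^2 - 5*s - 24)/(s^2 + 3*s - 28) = (s^2 - 5*s - 24)/(s^2 + 3*s - 28)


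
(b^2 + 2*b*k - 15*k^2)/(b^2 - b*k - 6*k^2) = (b + 5*k)/(b + 2*k)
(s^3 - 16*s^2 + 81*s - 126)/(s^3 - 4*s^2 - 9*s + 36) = (s^2 - 13*s + 42)/(s^2 - s - 12)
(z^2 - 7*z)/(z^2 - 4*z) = (z - 7)/(z - 4)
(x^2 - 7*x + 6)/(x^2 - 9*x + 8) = (x - 6)/(x - 8)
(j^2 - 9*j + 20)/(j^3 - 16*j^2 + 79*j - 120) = (j - 4)/(j^2 - 11*j + 24)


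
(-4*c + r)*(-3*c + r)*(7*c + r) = 84*c^3 - 37*c^2*r + r^3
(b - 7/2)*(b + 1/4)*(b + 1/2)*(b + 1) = b^4 - 7*b^3/4 - 21*b^2/4 - 47*b/16 - 7/16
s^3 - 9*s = s*(s - 3)*(s + 3)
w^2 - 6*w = w*(w - 6)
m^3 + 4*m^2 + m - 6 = (m - 1)*(m + 2)*(m + 3)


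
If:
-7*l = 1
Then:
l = -1/7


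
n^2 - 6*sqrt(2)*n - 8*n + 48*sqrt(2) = (n - 8)*(n - 6*sqrt(2))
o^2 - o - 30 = (o - 6)*(o + 5)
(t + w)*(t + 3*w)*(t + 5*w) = t^3 + 9*t^2*w + 23*t*w^2 + 15*w^3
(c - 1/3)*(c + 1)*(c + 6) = c^3 + 20*c^2/3 + 11*c/3 - 2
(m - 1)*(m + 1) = m^2 - 1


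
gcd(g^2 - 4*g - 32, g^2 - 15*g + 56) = g - 8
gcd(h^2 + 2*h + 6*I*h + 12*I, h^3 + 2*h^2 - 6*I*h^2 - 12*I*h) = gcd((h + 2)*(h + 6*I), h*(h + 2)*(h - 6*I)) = h + 2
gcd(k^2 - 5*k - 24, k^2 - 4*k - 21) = k + 3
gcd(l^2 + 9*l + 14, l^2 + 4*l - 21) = l + 7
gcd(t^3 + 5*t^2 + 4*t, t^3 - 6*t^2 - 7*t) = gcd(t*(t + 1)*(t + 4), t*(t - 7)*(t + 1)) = t^2 + t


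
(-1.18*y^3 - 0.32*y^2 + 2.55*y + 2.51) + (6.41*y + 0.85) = -1.18*y^3 - 0.32*y^2 + 8.96*y + 3.36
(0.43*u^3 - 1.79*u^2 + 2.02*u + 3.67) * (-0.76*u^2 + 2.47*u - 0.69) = -0.3268*u^5 + 2.4225*u^4 - 6.2532*u^3 + 3.4353*u^2 + 7.6711*u - 2.5323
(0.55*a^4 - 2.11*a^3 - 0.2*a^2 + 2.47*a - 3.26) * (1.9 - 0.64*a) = -0.352*a^5 + 2.3954*a^4 - 3.881*a^3 - 1.9608*a^2 + 6.7794*a - 6.194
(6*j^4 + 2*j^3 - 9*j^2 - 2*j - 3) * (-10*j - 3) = -60*j^5 - 38*j^4 + 84*j^3 + 47*j^2 + 36*j + 9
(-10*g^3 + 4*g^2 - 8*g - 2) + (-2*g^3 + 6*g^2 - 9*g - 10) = -12*g^3 + 10*g^2 - 17*g - 12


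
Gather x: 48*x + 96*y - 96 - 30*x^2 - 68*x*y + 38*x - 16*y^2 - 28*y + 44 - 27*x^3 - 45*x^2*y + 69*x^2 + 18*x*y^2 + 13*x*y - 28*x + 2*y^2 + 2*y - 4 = -27*x^3 + x^2*(39 - 45*y) + x*(18*y^2 - 55*y + 58) - 14*y^2 + 70*y - 56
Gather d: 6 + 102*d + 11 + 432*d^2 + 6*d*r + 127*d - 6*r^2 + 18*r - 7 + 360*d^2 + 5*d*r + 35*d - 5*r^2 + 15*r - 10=792*d^2 + d*(11*r + 264) - 11*r^2 + 33*r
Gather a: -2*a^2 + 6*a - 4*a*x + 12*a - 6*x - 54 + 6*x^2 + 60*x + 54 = -2*a^2 + a*(18 - 4*x) + 6*x^2 + 54*x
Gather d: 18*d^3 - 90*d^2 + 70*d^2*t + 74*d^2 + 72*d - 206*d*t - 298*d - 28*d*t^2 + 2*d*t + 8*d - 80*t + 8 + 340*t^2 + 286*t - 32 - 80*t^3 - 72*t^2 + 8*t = 18*d^3 + d^2*(70*t - 16) + d*(-28*t^2 - 204*t - 218) - 80*t^3 + 268*t^2 + 214*t - 24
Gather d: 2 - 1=1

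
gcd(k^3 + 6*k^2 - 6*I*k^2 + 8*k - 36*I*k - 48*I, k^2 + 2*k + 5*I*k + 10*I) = k + 2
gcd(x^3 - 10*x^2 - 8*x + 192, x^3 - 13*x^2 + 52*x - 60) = x - 6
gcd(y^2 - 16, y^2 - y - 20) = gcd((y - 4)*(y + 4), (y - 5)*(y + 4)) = y + 4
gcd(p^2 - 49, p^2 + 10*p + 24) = 1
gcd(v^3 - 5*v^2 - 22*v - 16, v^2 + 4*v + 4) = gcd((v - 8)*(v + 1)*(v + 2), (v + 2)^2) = v + 2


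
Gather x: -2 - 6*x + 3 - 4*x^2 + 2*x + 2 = -4*x^2 - 4*x + 3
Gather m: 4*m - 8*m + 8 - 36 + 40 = 12 - 4*m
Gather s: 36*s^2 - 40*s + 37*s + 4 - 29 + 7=36*s^2 - 3*s - 18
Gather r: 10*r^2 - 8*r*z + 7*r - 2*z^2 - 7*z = 10*r^2 + r*(7 - 8*z) - 2*z^2 - 7*z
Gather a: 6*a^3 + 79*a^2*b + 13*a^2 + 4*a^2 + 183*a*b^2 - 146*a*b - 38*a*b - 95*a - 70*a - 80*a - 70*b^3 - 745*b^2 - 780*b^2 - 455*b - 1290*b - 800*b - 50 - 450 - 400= 6*a^3 + a^2*(79*b + 17) + a*(183*b^2 - 184*b - 245) - 70*b^3 - 1525*b^2 - 2545*b - 900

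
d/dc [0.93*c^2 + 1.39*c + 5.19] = 1.86*c + 1.39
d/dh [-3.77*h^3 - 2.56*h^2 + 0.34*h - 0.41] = -11.31*h^2 - 5.12*h + 0.34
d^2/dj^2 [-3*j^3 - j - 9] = -18*j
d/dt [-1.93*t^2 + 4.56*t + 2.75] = 4.56 - 3.86*t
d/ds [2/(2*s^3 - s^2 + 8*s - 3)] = 4*(-3*s^2 + s - 4)/(2*s^3 - s^2 + 8*s - 3)^2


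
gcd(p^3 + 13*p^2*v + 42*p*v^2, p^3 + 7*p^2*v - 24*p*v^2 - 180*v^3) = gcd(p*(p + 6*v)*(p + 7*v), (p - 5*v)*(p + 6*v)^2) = p + 6*v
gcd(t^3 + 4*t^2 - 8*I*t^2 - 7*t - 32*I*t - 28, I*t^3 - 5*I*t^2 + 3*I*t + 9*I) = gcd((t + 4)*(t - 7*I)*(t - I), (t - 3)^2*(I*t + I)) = 1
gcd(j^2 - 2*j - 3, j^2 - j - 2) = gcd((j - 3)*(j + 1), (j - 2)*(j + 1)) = j + 1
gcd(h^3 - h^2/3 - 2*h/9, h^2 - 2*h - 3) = 1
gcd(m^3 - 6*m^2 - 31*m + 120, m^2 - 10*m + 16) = m - 8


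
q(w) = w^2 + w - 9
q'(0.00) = 1.00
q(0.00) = -9.00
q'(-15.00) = -29.00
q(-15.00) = 201.00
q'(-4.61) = -8.22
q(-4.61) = 7.64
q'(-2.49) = -3.98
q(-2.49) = -5.29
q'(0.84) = 2.68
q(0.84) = -7.45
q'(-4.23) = -7.46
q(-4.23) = 4.66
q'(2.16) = 5.32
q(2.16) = -2.17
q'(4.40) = 9.80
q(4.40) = 14.76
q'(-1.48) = -1.96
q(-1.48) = -8.29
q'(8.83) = 18.66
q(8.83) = 77.80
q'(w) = 2*w + 1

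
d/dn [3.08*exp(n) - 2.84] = 3.08*exp(n)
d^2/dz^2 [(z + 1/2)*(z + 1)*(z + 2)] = 6*z + 7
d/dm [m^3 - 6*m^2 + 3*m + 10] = 3*m^2 - 12*m + 3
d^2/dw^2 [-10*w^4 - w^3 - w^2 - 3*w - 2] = -120*w^2 - 6*w - 2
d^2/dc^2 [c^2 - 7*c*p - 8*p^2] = 2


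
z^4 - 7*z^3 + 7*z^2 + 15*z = z*(z - 5)*(z - 3)*(z + 1)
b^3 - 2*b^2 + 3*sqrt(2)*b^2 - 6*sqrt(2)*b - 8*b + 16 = (b - 2)*(b - sqrt(2))*(b + 4*sqrt(2))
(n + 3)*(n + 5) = n^2 + 8*n + 15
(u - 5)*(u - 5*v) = u^2 - 5*u*v - 5*u + 25*v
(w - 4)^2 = w^2 - 8*w + 16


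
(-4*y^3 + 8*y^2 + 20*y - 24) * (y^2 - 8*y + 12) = -4*y^5 + 40*y^4 - 92*y^3 - 88*y^2 + 432*y - 288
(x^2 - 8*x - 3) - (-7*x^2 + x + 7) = 8*x^2 - 9*x - 10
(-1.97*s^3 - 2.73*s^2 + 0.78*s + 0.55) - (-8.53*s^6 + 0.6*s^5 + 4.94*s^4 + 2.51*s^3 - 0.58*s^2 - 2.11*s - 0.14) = 8.53*s^6 - 0.6*s^5 - 4.94*s^4 - 4.48*s^3 - 2.15*s^2 + 2.89*s + 0.69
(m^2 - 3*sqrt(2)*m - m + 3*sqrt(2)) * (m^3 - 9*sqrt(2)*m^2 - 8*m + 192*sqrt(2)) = m^5 - 12*sqrt(2)*m^4 - m^4 + 12*sqrt(2)*m^3 + 46*m^3 - 46*m^2 + 216*sqrt(2)*m^2 - 1152*m - 216*sqrt(2)*m + 1152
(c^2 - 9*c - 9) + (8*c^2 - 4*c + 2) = 9*c^2 - 13*c - 7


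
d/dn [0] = 0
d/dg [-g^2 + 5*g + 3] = 5 - 2*g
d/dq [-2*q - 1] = -2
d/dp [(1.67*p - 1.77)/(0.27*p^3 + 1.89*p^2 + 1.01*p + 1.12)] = (-0.9018*p^3 - 1.7226*p^2 + 6.6906*p + 3.6581)/(0.0729*p^6 + 1.0206*p^5 + 4.1175*p^4 + 4.4226*p^3 + 5.2537*p^2 + 2.2624*p + 1.2544)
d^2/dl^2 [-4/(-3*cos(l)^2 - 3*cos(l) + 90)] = (-16*sin(l)^4/3 + 164*sin(l)^2 - 35*cos(l) - cos(3*l) - 76)/((cos(l) - 5)^3*(cos(l) + 6)^3)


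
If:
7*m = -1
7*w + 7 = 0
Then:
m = -1/7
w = -1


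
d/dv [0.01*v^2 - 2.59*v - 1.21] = 0.02*v - 2.59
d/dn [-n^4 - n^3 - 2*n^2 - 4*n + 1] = -4*n^3 - 3*n^2 - 4*n - 4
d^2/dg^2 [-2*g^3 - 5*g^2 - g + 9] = -12*g - 10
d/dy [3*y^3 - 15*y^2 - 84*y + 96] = 9*y^2 - 30*y - 84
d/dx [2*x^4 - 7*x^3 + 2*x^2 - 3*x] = 8*x^3 - 21*x^2 + 4*x - 3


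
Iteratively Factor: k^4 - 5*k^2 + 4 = (k + 1)*(k^3 - k^2 - 4*k + 4) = (k + 1)*(k + 2)*(k^2 - 3*k + 2) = (k - 2)*(k + 1)*(k + 2)*(k - 1)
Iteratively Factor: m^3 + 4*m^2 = (m)*(m^2 + 4*m) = m^2*(m + 4)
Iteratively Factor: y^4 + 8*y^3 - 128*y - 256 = (y + 4)*(y^3 + 4*y^2 - 16*y - 64) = (y - 4)*(y + 4)*(y^2 + 8*y + 16) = (y - 4)*(y + 4)^2*(y + 4)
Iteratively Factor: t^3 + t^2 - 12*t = (t + 4)*(t^2 - 3*t) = t*(t + 4)*(t - 3)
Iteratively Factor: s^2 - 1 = (s - 1)*(s + 1)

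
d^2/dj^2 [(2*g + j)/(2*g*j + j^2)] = 2/j^3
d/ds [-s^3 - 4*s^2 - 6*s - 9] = -3*s^2 - 8*s - 6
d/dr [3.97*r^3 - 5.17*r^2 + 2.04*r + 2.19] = 11.91*r^2 - 10.34*r + 2.04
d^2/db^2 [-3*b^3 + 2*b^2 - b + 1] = 4 - 18*b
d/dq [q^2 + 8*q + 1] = 2*q + 8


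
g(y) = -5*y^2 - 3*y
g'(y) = -10*y - 3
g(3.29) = -63.99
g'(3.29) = -35.90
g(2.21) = -31.05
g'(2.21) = -25.10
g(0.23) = -0.95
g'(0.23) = -5.30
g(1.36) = -13.33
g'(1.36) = -16.60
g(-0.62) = -0.06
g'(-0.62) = 3.20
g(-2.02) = -14.34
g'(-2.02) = 17.20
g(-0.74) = -0.52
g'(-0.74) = 4.40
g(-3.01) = -36.27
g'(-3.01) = 27.10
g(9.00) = -432.00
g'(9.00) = -93.00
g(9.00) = -432.00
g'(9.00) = -93.00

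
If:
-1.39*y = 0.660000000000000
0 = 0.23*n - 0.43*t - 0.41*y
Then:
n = 1.8695652173913*t - 0.846418517360025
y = -0.47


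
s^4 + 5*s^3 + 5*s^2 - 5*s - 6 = (s - 1)*(s + 1)*(s + 2)*(s + 3)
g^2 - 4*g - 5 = (g - 5)*(g + 1)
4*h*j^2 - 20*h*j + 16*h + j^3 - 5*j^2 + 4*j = (4*h + j)*(j - 4)*(j - 1)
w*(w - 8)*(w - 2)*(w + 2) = w^4 - 8*w^3 - 4*w^2 + 32*w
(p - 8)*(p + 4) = p^2 - 4*p - 32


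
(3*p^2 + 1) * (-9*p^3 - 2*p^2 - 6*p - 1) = -27*p^5 - 6*p^4 - 27*p^3 - 5*p^2 - 6*p - 1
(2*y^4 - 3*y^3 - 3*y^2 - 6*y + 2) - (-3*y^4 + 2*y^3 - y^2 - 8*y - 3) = 5*y^4 - 5*y^3 - 2*y^2 + 2*y + 5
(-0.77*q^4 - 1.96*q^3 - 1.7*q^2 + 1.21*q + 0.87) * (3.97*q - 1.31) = -3.0569*q^5 - 6.7725*q^4 - 4.1814*q^3 + 7.0307*q^2 + 1.8688*q - 1.1397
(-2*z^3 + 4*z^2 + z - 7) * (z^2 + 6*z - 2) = -2*z^5 - 8*z^4 + 29*z^3 - 9*z^2 - 44*z + 14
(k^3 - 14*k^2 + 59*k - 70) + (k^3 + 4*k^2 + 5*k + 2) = 2*k^3 - 10*k^2 + 64*k - 68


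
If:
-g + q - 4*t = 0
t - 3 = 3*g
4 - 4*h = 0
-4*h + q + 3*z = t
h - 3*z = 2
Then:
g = -2/5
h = 1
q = 34/5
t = 9/5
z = -1/3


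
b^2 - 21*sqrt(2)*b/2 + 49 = (b - 7*sqrt(2))*(b - 7*sqrt(2)/2)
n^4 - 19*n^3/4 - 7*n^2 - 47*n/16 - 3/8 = (n - 6)*(n + 1/4)*(n + 1/2)^2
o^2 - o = o*(o - 1)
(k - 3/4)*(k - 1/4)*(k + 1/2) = k^3 - k^2/2 - 5*k/16 + 3/32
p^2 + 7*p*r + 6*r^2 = (p + r)*(p + 6*r)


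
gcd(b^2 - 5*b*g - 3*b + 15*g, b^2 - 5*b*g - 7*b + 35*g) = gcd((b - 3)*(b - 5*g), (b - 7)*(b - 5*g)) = b - 5*g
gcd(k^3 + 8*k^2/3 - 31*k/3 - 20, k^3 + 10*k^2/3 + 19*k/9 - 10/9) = k + 5/3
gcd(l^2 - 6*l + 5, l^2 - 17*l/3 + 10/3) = l - 5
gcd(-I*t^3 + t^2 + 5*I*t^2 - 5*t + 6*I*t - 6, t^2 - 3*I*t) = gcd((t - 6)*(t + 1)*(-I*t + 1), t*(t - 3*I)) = 1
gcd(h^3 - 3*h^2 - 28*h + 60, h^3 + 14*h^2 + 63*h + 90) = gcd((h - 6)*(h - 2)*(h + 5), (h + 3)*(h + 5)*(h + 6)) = h + 5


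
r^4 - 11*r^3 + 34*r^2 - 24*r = r*(r - 6)*(r - 4)*(r - 1)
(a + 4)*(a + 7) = a^2 + 11*a + 28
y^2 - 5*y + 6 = (y - 3)*(y - 2)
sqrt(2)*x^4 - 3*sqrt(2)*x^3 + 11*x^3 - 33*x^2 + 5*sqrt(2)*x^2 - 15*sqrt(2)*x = x*(x - 3)*(x + 5*sqrt(2))*(sqrt(2)*x + 1)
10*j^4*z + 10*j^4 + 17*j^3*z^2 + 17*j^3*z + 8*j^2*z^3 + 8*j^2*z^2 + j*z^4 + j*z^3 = (j + z)*(2*j + z)*(5*j + z)*(j*z + j)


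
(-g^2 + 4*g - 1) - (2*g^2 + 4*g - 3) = 2 - 3*g^2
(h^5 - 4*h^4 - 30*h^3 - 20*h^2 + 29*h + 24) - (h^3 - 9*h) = h^5 - 4*h^4 - 31*h^3 - 20*h^2 + 38*h + 24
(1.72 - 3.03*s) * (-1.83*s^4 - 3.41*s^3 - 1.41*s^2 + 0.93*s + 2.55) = 5.5449*s^5 + 7.1847*s^4 - 1.5929*s^3 - 5.2431*s^2 - 6.1269*s + 4.386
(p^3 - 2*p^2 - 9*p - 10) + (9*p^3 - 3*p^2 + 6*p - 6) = 10*p^3 - 5*p^2 - 3*p - 16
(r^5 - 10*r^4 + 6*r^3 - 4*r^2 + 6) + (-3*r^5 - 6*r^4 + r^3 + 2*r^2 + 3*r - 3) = -2*r^5 - 16*r^4 + 7*r^3 - 2*r^2 + 3*r + 3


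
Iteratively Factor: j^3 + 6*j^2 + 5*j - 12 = (j - 1)*(j^2 + 7*j + 12) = (j - 1)*(j + 3)*(j + 4)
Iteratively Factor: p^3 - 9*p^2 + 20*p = (p - 5)*(p^2 - 4*p) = (p - 5)*(p - 4)*(p)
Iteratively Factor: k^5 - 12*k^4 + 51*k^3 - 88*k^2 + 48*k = (k - 4)*(k^4 - 8*k^3 + 19*k^2 - 12*k) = (k - 4)*(k - 3)*(k^3 - 5*k^2 + 4*k) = k*(k - 4)*(k - 3)*(k^2 - 5*k + 4) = k*(k - 4)^2*(k - 3)*(k - 1)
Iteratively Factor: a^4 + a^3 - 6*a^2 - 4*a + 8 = (a - 1)*(a^3 + 2*a^2 - 4*a - 8) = (a - 2)*(a - 1)*(a^2 + 4*a + 4) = (a - 2)*(a - 1)*(a + 2)*(a + 2)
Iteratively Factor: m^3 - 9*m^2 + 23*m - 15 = (m - 1)*(m^2 - 8*m + 15) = (m - 5)*(m - 1)*(m - 3)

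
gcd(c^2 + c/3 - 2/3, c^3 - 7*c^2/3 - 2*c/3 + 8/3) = c + 1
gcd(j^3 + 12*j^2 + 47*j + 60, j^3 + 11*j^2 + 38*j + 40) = j^2 + 9*j + 20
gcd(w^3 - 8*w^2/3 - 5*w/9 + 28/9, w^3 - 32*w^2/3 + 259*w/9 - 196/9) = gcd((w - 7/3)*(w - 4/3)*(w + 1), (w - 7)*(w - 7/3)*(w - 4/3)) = w^2 - 11*w/3 + 28/9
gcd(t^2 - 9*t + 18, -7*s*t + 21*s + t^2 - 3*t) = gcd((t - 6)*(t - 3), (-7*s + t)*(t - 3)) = t - 3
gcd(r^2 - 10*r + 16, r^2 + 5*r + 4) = 1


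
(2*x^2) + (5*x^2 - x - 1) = 7*x^2 - x - 1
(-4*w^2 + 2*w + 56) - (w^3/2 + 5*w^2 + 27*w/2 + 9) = -w^3/2 - 9*w^2 - 23*w/2 + 47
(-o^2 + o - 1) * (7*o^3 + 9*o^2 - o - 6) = -7*o^5 - 2*o^4 + 3*o^3 - 4*o^2 - 5*o + 6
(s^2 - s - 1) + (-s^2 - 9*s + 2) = 1 - 10*s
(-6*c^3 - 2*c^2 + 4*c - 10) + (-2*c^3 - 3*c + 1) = -8*c^3 - 2*c^2 + c - 9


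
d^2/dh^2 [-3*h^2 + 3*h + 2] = -6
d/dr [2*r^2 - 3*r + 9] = 4*r - 3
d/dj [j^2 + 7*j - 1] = 2*j + 7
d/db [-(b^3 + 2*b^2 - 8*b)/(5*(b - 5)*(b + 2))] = (-b^4 + 6*b^3 + 28*b^2 + 40*b - 80)/(5*(b^4 - 6*b^3 - 11*b^2 + 60*b + 100))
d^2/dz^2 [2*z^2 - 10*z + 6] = 4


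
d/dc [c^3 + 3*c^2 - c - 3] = 3*c^2 + 6*c - 1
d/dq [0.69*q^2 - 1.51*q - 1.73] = 1.38*q - 1.51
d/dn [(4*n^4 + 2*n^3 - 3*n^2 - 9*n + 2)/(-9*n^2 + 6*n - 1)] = (-24*n^4 + 10*n^3 + 6*n^2 - 33*n + 3)/(27*n^3 - 27*n^2 + 9*n - 1)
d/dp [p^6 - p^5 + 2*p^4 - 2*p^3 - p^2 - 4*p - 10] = 6*p^5 - 5*p^4 + 8*p^3 - 6*p^2 - 2*p - 4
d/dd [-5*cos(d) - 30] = 5*sin(d)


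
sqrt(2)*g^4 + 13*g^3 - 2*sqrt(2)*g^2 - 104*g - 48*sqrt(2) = (g - 2*sqrt(2))*(g + 2*sqrt(2))*(g + 6*sqrt(2))*(sqrt(2)*g + 1)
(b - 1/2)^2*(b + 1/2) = b^3 - b^2/2 - b/4 + 1/8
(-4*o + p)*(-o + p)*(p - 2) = 4*o^2*p - 8*o^2 - 5*o*p^2 + 10*o*p + p^3 - 2*p^2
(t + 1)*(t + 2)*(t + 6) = t^3 + 9*t^2 + 20*t + 12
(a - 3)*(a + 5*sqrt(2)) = a^2 - 3*a + 5*sqrt(2)*a - 15*sqrt(2)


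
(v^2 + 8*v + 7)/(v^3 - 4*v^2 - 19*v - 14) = (v + 7)/(v^2 - 5*v - 14)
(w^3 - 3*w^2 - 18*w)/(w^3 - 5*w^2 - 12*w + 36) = w/(w - 2)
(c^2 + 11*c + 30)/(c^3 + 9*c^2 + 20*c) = (c + 6)/(c*(c + 4))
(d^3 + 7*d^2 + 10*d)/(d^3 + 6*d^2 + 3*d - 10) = d/(d - 1)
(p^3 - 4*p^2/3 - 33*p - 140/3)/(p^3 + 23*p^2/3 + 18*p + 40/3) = (p - 7)/(p + 2)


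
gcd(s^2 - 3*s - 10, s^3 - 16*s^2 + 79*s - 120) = s - 5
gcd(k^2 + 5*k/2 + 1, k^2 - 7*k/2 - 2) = k + 1/2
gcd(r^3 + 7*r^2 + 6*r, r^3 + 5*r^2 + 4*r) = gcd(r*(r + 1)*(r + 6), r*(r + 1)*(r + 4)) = r^2 + r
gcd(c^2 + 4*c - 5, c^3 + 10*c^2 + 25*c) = c + 5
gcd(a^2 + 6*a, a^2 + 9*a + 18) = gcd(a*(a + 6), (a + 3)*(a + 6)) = a + 6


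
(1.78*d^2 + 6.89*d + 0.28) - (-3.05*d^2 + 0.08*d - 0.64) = 4.83*d^2 + 6.81*d + 0.92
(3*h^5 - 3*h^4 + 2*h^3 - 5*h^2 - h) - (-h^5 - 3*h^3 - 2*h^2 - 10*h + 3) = 4*h^5 - 3*h^4 + 5*h^3 - 3*h^2 + 9*h - 3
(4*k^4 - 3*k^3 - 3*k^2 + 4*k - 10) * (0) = 0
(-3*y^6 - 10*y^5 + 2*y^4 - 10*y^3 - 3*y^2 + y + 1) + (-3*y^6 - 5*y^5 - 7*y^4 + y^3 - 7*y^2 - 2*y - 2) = -6*y^6 - 15*y^5 - 5*y^4 - 9*y^3 - 10*y^2 - y - 1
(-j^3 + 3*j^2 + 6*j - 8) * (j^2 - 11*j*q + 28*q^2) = -j^5 + 11*j^4*q + 3*j^4 - 28*j^3*q^2 - 33*j^3*q + 6*j^3 + 84*j^2*q^2 - 66*j^2*q - 8*j^2 + 168*j*q^2 + 88*j*q - 224*q^2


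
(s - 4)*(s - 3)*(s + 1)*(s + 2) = s^4 - 4*s^3 - 7*s^2 + 22*s + 24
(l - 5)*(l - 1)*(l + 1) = l^3 - 5*l^2 - l + 5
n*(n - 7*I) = n^2 - 7*I*n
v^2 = v^2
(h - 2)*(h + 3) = h^2 + h - 6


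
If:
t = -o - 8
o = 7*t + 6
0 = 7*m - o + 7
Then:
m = -53/28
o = -25/4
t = -7/4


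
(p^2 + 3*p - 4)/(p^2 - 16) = (p - 1)/(p - 4)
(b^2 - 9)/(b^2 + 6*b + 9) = (b - 3)/(b + 3)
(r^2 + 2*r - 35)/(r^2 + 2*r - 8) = (r^2 + 2*r - 35)/(r^2 + 2*r - 8)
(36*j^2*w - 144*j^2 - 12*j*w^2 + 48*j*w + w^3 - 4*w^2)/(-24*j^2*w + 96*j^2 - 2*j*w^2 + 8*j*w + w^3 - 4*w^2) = (-6*j + w)/(4*j + w)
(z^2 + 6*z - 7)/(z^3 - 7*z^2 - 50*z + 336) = (z - 1)/(z^2 - 14*z + 48)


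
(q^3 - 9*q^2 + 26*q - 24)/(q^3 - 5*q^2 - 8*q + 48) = (q^2 - 5*q + 6)/(q^2 - q - 12)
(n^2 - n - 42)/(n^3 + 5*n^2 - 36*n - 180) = (n - 7)/(n^2 - n - 30)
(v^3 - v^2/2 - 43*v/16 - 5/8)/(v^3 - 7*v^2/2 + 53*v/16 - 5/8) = (16*v^2 + 24*v + 5)/(16*v^2 - 24*v + 5)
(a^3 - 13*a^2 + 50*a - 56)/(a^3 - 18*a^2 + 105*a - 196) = (a - 2)/(a - 7)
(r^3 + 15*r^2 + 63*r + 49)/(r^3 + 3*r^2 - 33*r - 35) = (r + 7)/(r - 5)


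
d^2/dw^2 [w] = 0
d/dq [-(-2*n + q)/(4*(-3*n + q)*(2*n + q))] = ((-2*n + q)*(2*n + q) + (2*n - q)*(3*n - q) + (2*n + q)*(3*n - q))/(4*(2*n + q)^2*(3*n - q)^2)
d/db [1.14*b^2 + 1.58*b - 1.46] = 2.28*b + 1.58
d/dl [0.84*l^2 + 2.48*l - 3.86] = 1.68*l + 2.48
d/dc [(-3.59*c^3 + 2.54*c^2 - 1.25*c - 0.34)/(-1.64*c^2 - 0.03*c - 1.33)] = (5.8876*c^4 + 0.215400000000001*c^3 + 12.1979*c^2 - 7.8716*c + 1.6523)/(2.6896*c^4 + 0.0984*c^3 + 4.3633*c^2 + 0.0798*c + 1.7689)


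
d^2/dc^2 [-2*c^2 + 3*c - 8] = -4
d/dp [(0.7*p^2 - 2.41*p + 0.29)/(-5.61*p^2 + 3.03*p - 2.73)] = (-11.3991*p^2 - 0.568199999999999*p + 5.7006)/(31.4721*p^4 - 33.9966*p^3 + 39.8115*p^2 - 16.5438*p + 7.4529)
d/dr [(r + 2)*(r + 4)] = 2*r + 6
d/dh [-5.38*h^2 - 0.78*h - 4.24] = -10.76*h - 0.78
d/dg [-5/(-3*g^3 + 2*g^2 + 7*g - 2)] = 5*(-9*g^2 + 4*g + 7)/(3*g^3 - 2*g^2 - 7*g + 2)^2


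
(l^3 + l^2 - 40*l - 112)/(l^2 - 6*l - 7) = (l^2 + 8*l + 16)/(l + 1)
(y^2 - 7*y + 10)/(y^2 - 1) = (y^2 - 7*y + 10)/(y^2 - 1)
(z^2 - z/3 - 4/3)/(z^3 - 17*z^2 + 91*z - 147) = (3*z^2 - z - 4)/(3*(z^3 - 17*z^2 + 91*z - 147))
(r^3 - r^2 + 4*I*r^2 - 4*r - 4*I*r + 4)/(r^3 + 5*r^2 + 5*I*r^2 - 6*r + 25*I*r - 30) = (r^2 + r*(-1 + 2*I) - 2*I)/(r^2 + r*(5 + 3*I) + 15*I)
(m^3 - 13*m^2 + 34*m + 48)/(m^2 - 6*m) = m - 7 - 8/m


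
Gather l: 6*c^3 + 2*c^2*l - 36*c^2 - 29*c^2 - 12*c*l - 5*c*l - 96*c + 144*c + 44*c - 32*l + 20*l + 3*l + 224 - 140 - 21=6*c^3 - 65*c^2 + 92*c + l*(2*c^2 - 17*c - 9) + 63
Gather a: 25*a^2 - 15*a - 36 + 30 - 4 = 25*a^2 - 15*a - 10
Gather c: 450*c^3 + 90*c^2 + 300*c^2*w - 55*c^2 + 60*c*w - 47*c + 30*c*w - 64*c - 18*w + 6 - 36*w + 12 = 450*c^3 + c^2*(300*w + 35) + c*(90*w - 111) - 54*w + 18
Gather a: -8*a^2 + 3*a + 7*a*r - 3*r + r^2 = -8*a^2 + a*(7*r + 3) + r^2 - 3*r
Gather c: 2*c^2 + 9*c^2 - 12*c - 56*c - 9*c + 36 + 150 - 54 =11*c^2 - 77*c + 132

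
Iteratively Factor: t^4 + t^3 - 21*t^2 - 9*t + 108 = (t + 3)*(t^3 - 2*t^2 - 15*t + 36) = (t - 3)*(t + 3)*(t^2 + t - 12) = (t - 3)*(t + 3)*(t + 4)*(t - 3)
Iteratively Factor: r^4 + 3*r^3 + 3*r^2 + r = (r)*(r^3 + 3*r^2 + 3*r + 1) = r*(r + 1)*(r^2 + 2*r + 1) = r*(r + 1)^2*(r + 1)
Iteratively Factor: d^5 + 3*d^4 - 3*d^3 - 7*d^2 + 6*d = (d - 1)*(d^4 + 4*d^3 + d^2 - 6*d) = (d - 1)*(d + 3)*(d^3 + d^2 - 2*d) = (d - 1)*(d + 2)*(d + 3)*(d^2 - d) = d*(d - 1)*(d + 2)*(d + 3)*(d - 1)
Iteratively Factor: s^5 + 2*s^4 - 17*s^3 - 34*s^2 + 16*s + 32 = (s + 4)*(s^4 - 2*s^3 - 9*s^2 + 2*s + 8) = (s + 2)*(s + 4)*(s^3 - 4*s^2 - s + 4) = (s - 4)*(s + 2)*(s + 4)*(s^2 - 1) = (s - 4)*(s + 1)*(s + 2)*(s + 4)*(s - 1)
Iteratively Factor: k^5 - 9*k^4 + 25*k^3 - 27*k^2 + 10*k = (k)*(k^4 - 9*k^3 + 25*k^2 - 27*k + 10) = k*(k - 1)*(k^3 - 8*k^2 + 17*k - 10) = k*(k - 1)^2*(k^2 - 7*k + 10) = k*(k - 5)*(k - 1)^2*(k - 2)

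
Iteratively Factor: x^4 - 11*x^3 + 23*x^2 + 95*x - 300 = (x + 3)*(x^3 - 14*x^2 + 65*x - 100) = (x - 5)*(x + 3)*(x^2 - 9*x + 20) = (x - 5)^2*(x + 3)*(x - 4)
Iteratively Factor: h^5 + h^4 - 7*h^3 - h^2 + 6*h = (h - 1)*(h^4 + 2*h^3 - 5*h^2 - 6*h) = (h - 1)*(h + 1)*(h^3 + h^2 - 6*h) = h*(h - 1)*(h + 1)*(h^2 + h - 6) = h*(h - 1)*(h + 1)*(h + 3)*(h - 2)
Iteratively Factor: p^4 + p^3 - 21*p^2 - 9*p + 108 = (p + 4)*(p^3 - 3*p^2 - 9*p + 27) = (p + 3)*(p + 4)*(p^2 - 6*p + 9) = (p - 3)*(p + 3)*(p + 4)*(p - 3)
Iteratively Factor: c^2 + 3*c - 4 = (c + 4)*(c - 1)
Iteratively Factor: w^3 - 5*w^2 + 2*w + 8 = (w - 2)*(w^2 - 3*w - 4) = (w - 2)*(w + 1)*(w - 4)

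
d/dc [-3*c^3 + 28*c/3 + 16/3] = 28/3 - 9*c^2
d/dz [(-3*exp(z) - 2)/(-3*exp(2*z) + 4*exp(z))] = (-9*exp(2*z) - 12*exp(z) + 8)*exp(-z)/(9*exp(2*z) - 24*exp(z) + 16)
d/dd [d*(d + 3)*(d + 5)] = 3*d^2 + 16*d + 15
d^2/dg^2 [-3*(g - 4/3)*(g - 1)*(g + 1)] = 8 - 18*g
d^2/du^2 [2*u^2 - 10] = 4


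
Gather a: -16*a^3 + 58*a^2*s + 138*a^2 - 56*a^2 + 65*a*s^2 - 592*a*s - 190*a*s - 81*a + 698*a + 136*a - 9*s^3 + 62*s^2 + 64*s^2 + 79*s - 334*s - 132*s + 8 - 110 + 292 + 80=-16*a^3 + a^2*(58*s + 82) + a*(65*s^2 - 782*s + 753) - 9*s^3 + 126*s^2 - 387*s + 270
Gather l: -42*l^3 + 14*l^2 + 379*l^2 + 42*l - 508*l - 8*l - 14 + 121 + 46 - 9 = -42*l^3 + 393*l^2 - 474*l + 144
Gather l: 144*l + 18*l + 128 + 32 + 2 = 162*l + 162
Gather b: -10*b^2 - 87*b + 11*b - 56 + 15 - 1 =-10*b^2 - 76*b - 42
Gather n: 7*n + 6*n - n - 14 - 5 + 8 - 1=12*n - 12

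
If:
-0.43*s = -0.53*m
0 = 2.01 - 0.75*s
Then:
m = 2.17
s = 2.68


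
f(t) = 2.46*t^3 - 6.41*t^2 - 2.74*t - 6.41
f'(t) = 7.38*t^2 - 12.82*t - 2.74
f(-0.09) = -6.22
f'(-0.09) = -1.53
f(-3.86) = -232.82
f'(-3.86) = 156.70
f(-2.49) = -77.31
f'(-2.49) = 74.94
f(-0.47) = -6.79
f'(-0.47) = 4.92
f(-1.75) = -34.43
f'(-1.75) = 42.30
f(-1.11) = -14.63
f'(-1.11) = 20.58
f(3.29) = 2.80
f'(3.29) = 34.96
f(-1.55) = -26.72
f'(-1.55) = 34.86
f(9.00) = 1243.06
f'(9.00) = 479.66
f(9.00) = 1243.06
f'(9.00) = 479.66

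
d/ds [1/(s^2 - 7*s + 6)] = (7 - 2*s)/(s^2 - 7*s + 6)^2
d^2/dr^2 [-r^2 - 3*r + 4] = -2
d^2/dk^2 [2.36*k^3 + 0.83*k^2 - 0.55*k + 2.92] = 14.16*k + 1.66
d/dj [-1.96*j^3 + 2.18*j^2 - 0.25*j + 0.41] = -5.88*j^2 + 4.36*j - 0.25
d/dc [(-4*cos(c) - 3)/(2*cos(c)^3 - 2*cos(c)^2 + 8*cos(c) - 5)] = -8*(-5*sin(c)^2 + 2*cos(3*c) + 27)*sin(c)/(4*sin(c)^2 + 19*cos(c) + cos(3*c) - 14)^2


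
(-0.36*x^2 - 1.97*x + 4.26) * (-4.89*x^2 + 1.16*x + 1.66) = 1.7604*x^4 + 9.2157*x^3 - 23.7142*x^2 + 1.6714*x + 7.0716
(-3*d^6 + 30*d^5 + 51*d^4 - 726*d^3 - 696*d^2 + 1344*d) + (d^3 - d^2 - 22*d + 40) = -3*d^6 + 30*d^5 + 51*d^4 - 725*d^3 - 697*d^2 + 1322*d + 40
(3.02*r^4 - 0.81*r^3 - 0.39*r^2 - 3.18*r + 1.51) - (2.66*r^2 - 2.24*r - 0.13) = 3.02*r^4 - 0.81*r^3 - 3.05*r^2 - 0.94*r + 1.64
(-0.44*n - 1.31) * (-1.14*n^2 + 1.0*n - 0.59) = 0.5016*n^3 + 1.0534*n^2 - 1.0504*n + 0.7729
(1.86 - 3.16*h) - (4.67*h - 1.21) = 3.07 - 7.83*h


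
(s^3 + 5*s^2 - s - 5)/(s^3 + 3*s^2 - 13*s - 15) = (s - 1)/(s - 3)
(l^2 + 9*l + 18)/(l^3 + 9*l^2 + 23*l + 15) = (l + 6)/(l^2 + 6*l + 5)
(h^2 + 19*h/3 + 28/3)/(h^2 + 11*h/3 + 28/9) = 3*(h + 4)/(3*h + 4)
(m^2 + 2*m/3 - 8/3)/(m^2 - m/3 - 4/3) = (m + 2)/(m + 1)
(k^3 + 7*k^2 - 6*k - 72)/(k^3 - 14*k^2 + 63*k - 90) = (k^2 + 10*k + 24)/(k^2 - 11*k + 30)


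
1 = 1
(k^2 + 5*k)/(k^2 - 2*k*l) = (k + 5)/(k - 2*l)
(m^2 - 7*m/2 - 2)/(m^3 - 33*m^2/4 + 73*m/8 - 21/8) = 4*(2*m^2 - 7*m - 4)/(8*m^3 - 66*m^2 + 73*m - 21)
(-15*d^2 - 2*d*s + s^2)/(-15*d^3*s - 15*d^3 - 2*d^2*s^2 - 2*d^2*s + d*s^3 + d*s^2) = 1/(d*(s + 1))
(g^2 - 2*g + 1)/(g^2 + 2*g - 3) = (g - 1)/(g + 3)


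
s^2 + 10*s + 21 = (s + 3)*(s + 7)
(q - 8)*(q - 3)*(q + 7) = q^3 - 4*q^2 - 53*q + 168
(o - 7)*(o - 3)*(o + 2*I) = o^3 - 10*o^2 + 2*I*o^2 + 21*o - 20*I*o + 42*I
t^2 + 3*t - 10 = (t - 2)*(t + 5)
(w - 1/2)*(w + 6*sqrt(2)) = w^2 - w/2 + 6*sqrt(2)*w - 3*sqrt(2)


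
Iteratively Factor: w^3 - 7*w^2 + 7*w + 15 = (w - 5)*(w^2 - 2*w - 3) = (w - 5)*(w - 3)*(w + 1)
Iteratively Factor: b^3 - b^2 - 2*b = (b + 1)*(b^2 - 2*b) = (b - 2)*(b + 1)*(b)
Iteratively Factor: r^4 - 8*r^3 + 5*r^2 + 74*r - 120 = (r + 3)*(r^3 - 11*r^2 + 38*r - 40) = (r - 2)*(r + 3)*(r^2 - 9*r + 20) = (r - 5)*(r - 2)*(r + 3)*(r - 4)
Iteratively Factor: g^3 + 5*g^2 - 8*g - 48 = (g - 3)*(g^2 + 8*g + 16) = (g - 3)*(g + 4)*(g + 4)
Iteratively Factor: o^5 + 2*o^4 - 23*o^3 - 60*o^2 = (o + 3)*(o^4 - o^3 - 20*o^2) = o*(o + 3)*(o^3 - o^2 - 20*o) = o*(o - 5)*(o + 3)*(o^2 + 4*o) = o*(o - 5)*(o + 3)*(o + 4)*(o)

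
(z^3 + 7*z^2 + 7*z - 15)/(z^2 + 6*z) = (z^3 + 7*z^2 + 7*z - 15)/(z*(z + 6))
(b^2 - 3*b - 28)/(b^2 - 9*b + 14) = (b + 4)/(b - 2)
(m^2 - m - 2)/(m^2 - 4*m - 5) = (m - 2)/(m - 5)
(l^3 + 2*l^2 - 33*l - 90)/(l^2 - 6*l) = l + 8 + 15/l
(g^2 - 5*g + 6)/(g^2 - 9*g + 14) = (g - 3)/(g - 7)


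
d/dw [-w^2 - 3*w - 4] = -2*w - 3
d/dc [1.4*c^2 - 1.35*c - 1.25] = 2.8*c - 1.35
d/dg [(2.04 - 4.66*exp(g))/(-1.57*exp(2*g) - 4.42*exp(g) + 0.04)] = (-7.3162*exp(2*g) + 6.4056*exp(g) + 8.8304)*exp(g)/(2.4649*exp(4*g) + 13.8788*exp(3*g) + 19.4108*exp(2*g) - 0.3536*exp(g) + 0.0016)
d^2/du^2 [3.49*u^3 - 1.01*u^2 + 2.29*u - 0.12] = 20.94*u - 2.02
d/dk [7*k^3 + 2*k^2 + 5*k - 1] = 21*k^2 + 4*k + 5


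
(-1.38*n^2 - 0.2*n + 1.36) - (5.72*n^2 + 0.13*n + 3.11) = -7.1*n^2 - 0.33*n - 1.75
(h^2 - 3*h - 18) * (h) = h^3 - 3*h^2 - 18*h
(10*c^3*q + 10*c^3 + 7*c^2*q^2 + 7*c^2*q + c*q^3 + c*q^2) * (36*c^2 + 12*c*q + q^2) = 360*c^5*q + 360*c^5 + 372*c^4*q^2 + 372*c^4*q + 130*c^3*q^3 + 130*c^3*q^2 + 19*c^2*q^4 + 19*c^2*q^3 + c*q^5 + c*q^4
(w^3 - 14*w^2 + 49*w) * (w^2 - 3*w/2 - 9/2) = w^5 - 31*w^4/2 + 131*w^3/2 - 21*w^2/2 - 441*w/2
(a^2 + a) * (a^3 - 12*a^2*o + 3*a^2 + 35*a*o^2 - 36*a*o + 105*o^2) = a^5 - 12*a^4*o + 4*a^4 + 35*a^3*o^2 - 48*a^3*o + 3*a^3 + 140*a^2*o^2 - 36*a^2*o + 105*a*o^2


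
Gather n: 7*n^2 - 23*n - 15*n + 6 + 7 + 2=7*n^2 - 38*n + 15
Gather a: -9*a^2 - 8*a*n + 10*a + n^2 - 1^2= -9*a^2 + a*(10 - 8*n) + n^2 - 1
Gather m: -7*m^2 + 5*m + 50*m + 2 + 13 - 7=-7*m^2 + 55*m + 8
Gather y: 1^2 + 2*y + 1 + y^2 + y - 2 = y^2 + 3*y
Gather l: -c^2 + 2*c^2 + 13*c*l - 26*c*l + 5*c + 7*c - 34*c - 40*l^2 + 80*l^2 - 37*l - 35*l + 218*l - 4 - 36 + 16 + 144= c^2 - 22*c + 40*l^2 + l*(146 - 13*c) + 120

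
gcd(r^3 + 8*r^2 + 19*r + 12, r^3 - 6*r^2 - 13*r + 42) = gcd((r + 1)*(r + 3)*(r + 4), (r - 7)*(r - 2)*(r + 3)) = r + 3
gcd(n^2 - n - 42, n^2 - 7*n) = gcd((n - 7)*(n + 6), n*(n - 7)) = n - 7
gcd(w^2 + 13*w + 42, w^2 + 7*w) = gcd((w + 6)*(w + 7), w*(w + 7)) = w + 7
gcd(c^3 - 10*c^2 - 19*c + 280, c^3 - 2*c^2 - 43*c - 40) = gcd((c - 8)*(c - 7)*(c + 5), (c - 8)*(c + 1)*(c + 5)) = c^2 - 3*c - 40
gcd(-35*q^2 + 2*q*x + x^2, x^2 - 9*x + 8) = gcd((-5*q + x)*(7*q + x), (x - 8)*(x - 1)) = 1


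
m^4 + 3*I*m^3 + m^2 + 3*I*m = m*(m - I)*(m + I)*(m + 3*I)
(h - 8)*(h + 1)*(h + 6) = h^3 - h^2 - 50*h - 48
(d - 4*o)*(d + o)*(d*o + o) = d^3*o - 3*d^2*o^2 + d^2*o - 4*d*o^3 - 3*d*o^2 - 4*o^3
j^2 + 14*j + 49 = (j + 7)^2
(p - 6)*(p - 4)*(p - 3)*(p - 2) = p^4 - 15*p^3 + 80*p^2 - 180*p + 144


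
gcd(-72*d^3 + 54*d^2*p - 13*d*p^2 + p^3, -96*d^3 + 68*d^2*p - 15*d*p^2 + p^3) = 12*d^2 - 7*d*p + p^2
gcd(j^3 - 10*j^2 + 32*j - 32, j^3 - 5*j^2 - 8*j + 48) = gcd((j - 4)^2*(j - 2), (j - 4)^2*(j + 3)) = j^2 - 8*j + 16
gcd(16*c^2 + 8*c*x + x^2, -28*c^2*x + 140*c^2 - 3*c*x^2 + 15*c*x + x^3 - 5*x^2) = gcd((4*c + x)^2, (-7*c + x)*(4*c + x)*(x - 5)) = 4*c + x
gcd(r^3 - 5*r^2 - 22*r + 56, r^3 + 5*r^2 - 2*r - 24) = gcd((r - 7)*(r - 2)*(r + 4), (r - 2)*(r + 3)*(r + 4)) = r^2 + 2*r - 8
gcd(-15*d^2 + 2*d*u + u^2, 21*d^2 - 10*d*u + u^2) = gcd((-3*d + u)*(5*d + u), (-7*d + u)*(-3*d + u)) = -3*d + u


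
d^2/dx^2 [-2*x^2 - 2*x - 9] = -4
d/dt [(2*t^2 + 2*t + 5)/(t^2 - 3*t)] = (-8*t^2 - 10*t + 15)/(t^2*(t^2 - 6*t + 9))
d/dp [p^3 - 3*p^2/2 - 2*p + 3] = 3*p^2 - 3*p - 2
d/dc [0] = 0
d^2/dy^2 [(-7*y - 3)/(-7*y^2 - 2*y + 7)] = 2*(4*(7*y + 1)^2*(7*y + 3) - 7*(21*y + 5)*(7*y^2 + 2*y - 7))/(7*y^2 + 2*y - 7)^3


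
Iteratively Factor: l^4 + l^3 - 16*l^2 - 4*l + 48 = (l + 2)*(l^3 - l^2 - 14*l + 24) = (l + 2)*(l + 4)*(l^2 - 5*l + 6) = (l - 3)*(l + 2)*(l + 4)*(l - 2)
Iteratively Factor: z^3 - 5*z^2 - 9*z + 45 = (z + 3)*(z^2 - 8*z + 15) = (z - 3)*(z + 3)*(z - 5)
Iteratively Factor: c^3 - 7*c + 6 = (c + 3)*(c^2 - 3*c + 2) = (c - 2)*(c + 3)*(c - 1)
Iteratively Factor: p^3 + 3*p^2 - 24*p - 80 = (p + 4)*(p^2 - p - 20) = (p - 5)*(p + 4)*(p + 4)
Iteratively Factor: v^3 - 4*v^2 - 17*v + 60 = (v - 3)*(v^2 - v - 20) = (v - 5)*(v - 3)*(v + 4)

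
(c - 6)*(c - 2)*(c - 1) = c^3 - 9*c^2 + 20*c - 12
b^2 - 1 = (b - 1)*(b + 1)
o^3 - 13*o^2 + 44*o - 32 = (o - 8)*(o - 4)*(o - 1)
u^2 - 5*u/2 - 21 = (u - 6)*(u + 7/2)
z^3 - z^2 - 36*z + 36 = (z - 6)*(z - 1)*(z + 6)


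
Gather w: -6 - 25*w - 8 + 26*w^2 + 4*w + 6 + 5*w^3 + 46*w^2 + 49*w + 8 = 5*w^3 + 72*w^2 + 28*w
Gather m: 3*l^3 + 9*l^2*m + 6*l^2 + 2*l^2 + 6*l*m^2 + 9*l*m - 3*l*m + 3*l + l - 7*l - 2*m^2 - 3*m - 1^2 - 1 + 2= 3*l^3 + 8*l^2 - 3*l + m^2*(6*l - 2) + m*(9*l^2 + 6*l - 3)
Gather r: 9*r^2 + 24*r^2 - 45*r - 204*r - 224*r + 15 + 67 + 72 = 33*r^2 - 473*r + 154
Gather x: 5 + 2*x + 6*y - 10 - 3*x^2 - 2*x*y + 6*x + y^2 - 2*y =-3*x^2 + x*(8 - 2*y) + y^2 + 4*y - 5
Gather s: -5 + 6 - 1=0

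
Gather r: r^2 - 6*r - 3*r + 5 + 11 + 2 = r^2 - 9*r + 18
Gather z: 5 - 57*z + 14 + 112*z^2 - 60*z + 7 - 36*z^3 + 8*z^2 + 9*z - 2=-36*z^3 + 120*z^2 - 108*z + 24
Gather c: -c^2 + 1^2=1 - c^2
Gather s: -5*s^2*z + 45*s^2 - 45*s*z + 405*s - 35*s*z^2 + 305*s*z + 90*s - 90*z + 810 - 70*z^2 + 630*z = s^2*(45 - 5*z) + s*(-35*z^2 + 260*z + 495) - 70*z^2 + 540*z + 810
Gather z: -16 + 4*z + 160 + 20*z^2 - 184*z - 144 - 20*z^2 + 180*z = 0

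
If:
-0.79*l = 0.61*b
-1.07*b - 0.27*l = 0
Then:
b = 0.00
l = 0.00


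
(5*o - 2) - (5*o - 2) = 0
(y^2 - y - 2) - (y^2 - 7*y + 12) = 6*y - 14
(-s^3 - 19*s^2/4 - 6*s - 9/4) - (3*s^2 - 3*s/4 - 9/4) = -s^3 - 31*s^2/4 - 21*s/4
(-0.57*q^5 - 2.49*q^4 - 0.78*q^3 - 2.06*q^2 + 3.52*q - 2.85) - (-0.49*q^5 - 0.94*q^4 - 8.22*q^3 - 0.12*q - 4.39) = -0.08*q^5 - 1.55*q^4 + 7.44*q^3 - 2.06*q^2 + 3.64*q + 1.54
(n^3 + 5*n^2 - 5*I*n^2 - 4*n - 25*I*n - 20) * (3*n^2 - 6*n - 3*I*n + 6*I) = 3*n^5 + 9*n^4 - 18*I*n^4 - 57*n^3 - 54*I*n^3 - 81*n^2 + 192*I*n^2 + 270*n + 36*I*n - 120*I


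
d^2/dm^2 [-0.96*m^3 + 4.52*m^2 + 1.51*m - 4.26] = 9.04 - 5.76*m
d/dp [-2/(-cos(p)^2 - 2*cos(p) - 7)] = 4*(cos(p) + 1)*sin(p)/(cos(p)^2 + 2*cos(p) + 7)^2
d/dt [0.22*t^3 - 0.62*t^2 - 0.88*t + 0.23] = 0.66*t^2 - 1.24*t - 0.88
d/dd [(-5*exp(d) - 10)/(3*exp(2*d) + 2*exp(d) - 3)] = (15*exp(2*d) + 60*exp(d) + 35)*exp(d)/(9*exp(4*d) + 12*exp(3*d) - 14*exp(2*d) - 12*exp(d) + 9)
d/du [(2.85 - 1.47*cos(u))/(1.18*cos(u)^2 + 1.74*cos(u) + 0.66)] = (-1.7346*cos(u)^2 + 6.726*cos(u) + 5.9292)*sin(u)/(1.3924*cos(u)^4 + 4.1064*cos(u)^3 + 4.5852*cos(u)^2 + 2.2968*cos(u) + 0.4356)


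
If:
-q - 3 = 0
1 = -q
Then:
No Solution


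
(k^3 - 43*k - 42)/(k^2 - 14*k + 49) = (k^2 + 7*k + 6)/(k - 7)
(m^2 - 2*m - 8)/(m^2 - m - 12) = (m + 2)/(m + 3)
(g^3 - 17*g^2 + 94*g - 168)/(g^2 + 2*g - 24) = (g^2 - 13*g + 42)/(g + 6)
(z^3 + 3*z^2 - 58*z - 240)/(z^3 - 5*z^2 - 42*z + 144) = (z + 5)/(z - 3)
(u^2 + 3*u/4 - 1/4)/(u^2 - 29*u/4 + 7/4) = (u + 1)/(u - 7)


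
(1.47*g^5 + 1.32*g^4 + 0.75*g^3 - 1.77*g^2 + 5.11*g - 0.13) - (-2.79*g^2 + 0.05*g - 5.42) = 1.47*g^5 + 1.32*g^4 + 0.75*g^3 + 1.02*g^2 + 5.06*g + 5.29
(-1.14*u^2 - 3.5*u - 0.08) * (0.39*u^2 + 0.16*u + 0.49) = -0.4446*u^4 - 1.5474*u^3 - 1.1498*u^2 - 1.7278*u - 0.0392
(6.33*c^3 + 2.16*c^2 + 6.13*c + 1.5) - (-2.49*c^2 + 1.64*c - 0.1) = 6.33*c^3 + 4.65*c^2 + 4.49*c + 1.6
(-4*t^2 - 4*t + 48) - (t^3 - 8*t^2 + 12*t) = -t^3 + 4*t^2 - 16*t + 48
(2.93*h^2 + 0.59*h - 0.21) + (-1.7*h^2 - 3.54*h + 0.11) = 1.23*h^2 - 2.95*h - 0.1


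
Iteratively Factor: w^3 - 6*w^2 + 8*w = (w - 2)*(w^2 - 4*w) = w*(w - 2)*(w - 4)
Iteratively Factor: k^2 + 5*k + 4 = (k + 1)*(k + 4)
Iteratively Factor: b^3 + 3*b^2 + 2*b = (b + 2)*(b^2 + b) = (b + 1)*(b + 2)*(b)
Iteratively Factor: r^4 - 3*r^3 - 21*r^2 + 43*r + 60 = (r + 1)*(r^3 - 4*r^2 - 17*r + 60) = (r - 3)*(r + 1)*(r^2 - r - 20) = (r - 5)*(r - 3)*(r + 1)*(r + 4)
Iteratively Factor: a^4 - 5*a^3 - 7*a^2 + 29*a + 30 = (a - 3)*(a^3 - 2*a^2 - 13*a - 10) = (a - 3)*(a + 2)*(a^2 - 4*a - 5) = (a - 3)*(a + 1)*(a + 2)*(a - 5)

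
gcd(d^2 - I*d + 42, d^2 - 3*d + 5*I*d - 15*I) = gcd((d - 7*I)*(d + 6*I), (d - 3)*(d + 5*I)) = 1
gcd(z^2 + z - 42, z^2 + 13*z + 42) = z + 7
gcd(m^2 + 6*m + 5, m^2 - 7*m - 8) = m + 1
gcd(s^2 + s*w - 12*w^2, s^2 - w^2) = 1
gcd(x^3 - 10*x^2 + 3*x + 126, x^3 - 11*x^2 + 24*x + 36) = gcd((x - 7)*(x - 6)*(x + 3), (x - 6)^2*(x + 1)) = x - 6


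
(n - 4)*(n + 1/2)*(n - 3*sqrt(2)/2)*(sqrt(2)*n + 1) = sqrt(2)*n^4 - 7*sqrt(2)*n^3/2 - 2*n^3 - 7*sqrt(2)*n^2/2 + 7*n^2 + 4*n + 21*sqrt(2)*n/4 + 3*sqrt(2)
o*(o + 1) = o^2 + o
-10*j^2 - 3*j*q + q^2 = (-5*j + q)*(2*j + q)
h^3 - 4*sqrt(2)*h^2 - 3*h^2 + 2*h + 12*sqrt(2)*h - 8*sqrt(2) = (h - 2)*(h - 1)*(h - 4*sqrt(2))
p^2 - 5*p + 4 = (p - 4)*(p - 1)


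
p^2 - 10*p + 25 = (p - 5)^2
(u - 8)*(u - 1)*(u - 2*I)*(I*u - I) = I*u^4 + 2*u^3 - 10*I*u^3 - 20*u^2 + 17*I*u^2 + 34*u - 8*I*u - 16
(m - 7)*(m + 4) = m^2 - 3*m - 28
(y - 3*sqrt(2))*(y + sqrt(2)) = y^2 - 2*sqrt(2)*y - 6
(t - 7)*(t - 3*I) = t^2 - 7*t - 3*I*t + 21*I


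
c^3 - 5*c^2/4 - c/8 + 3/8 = (c - 1)*(c - 3/4)*(c + 1/2)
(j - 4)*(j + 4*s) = j^2 + 4*j*s - 4*j - 16*s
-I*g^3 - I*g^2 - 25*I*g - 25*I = (g - 5*I)*(g + 5*I)*(-I*g - I)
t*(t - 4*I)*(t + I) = t^3 - 3*I*t^2 + 4*t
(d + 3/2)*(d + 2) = d^2 + 7*d/2 + 3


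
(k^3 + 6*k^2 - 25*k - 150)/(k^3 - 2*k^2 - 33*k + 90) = (k + 5)/(k - 3)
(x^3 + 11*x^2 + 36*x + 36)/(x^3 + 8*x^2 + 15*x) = (x^2 + 8*x + 12)/(x*(x + 5))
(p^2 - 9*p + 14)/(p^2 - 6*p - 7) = (p - 2)/(p + 1)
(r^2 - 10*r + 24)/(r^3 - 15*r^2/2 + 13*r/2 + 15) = 2*(r - 4)/(2*r^2 - 3*r - 5)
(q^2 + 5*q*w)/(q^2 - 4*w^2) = q*(q + 5*w)/(q^2 - 4*w^2)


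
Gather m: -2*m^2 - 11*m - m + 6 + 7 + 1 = -2*m^2 - 12*m + 14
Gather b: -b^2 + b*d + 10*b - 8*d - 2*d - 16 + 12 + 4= -b^2 + b*(d + 10) - 10*d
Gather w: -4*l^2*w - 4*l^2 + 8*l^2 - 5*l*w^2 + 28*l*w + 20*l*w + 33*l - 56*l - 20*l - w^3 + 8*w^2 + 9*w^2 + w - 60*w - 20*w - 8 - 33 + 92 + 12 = 4*l^2 - 43*l - w^3 + w^2*(17 - 5*l) + w*(-4*l^2 + 48*l - 79) + 63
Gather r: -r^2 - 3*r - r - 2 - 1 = -r^2 - 4*r - 3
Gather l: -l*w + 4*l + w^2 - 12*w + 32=l*(4 - w) + w^2 - 12*w + 32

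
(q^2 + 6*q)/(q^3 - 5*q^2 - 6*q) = (q + 6)/(q^2 - 5*q - 6)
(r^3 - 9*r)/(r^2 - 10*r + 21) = r*(r + 3)/(r - 7)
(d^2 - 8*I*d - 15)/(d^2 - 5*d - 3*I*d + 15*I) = (d - 5*I)/(d - 5)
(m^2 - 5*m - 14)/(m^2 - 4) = (m - 7)/(m - 2)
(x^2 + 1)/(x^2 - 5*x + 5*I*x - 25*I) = (x^2 + 1)/(x^2 + 5*x*(-1 + I) - 25*I)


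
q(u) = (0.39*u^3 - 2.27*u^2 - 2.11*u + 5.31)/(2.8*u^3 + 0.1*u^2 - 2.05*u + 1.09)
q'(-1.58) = -1.88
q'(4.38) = 0.05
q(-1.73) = -0.02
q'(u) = (-8.4*u^2 - 0.2*u + 2.05)*(0.39*u^3 - 2.27*u^2 - 2.11*u + 5.31)/(2.8*u^3 + 0.1*u^2 - 2.05*u + 1.09)^2 + (1.17*u^2 - 4.54*u - 2.11)/(2.8*u^3 + 0.1*u^2 - 2.05*u + 1.09) = (4.44089209850063e-16*u^5 + 6.395*u^4 + 10.217*u^3 - 38.4642*u^2 - 6.0106*u + 8.5856)/(7.84*u^6 + 0.56*u^5 - 11.47*u^4 + 5.694*u^3 + 4.4205*u^2 - 4.469*u + 1.1881)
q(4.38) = -0.06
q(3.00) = -0.15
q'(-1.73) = -1.00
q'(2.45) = 0.10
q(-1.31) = -1.41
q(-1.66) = -0.10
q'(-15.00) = 0.00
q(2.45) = -0.20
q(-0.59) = 3.23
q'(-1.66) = -1.32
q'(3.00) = 0.09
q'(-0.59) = -0.83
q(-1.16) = -5.33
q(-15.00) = 0.19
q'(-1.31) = -9.74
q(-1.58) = -0.22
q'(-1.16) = -68.79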